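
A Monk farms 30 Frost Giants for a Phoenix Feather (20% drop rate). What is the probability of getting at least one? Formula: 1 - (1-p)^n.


P(at least one) = 1 - P(none) = 1 - (1-p)^n
p = 20/100 = 0.2
1 - p = 0.8
(1 - p)^30 = 0.8^30 = 0.001238
P(at least one) = 1 - 0.001238 = 0.9988

0.9988


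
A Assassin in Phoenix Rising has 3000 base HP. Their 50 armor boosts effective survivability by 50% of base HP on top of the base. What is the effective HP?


EHP = 3000 * (1 + 50/100)
= 3000 * (1 + 0.5)
= 3000 * 1.5
= 4500.0

4500.0 EHP


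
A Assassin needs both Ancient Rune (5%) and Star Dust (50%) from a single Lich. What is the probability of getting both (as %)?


For independent events, P(both) = P(A) * P(B)
= 5% * 50%
= 250 / 100 %
= 2.5%

2.5%


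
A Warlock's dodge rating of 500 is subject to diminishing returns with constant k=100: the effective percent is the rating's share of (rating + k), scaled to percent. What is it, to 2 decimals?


effective% = rating / (rating + k) * 100
= 500 / (500 + 100) * 100
= 500 / 600 * 100
= 0.833333 * 100
= 83.33%

83.33%


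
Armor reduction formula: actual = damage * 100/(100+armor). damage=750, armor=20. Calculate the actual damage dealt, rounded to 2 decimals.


actual = 750 * 100 / (100 + 20)
= 750 * 100 / 120
= 75000 / 120
= 625.00

625.00 damage


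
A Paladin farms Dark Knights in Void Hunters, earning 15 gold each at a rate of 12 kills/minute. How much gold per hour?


Gold per minute = 15 * 12 = 180
Gold per hour = 180 * 60 = 10800

10800 gold/hour


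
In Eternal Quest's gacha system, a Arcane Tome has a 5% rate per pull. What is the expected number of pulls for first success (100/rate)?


Expected pulls for a geometric distribution = 1/p = 100 / rate%
= 100 / 5
= 20.0

20.0 pulls


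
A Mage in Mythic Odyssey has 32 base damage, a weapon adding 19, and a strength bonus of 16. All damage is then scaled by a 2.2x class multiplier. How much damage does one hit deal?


Sum base + weapon + str = 32 + 19 + 16 = 67
Multiply by 2.2:
67 * 2.2 = 147.4

147.4 damage


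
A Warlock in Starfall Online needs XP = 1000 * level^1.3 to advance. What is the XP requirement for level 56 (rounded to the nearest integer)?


XP = 1000 * level^1.3
Substitute level = 56:
XP = 1000 * 56^1.3
= 1000 * 187.346
= 187346

187346 XP


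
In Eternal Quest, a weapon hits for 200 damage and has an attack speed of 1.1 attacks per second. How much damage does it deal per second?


DPS = damage * attack_speed
= 200 * 1.1
= 220.0

220.0 DPS


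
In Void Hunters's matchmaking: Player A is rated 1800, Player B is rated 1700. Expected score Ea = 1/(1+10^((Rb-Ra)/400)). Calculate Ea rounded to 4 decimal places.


Elo expected score: Ea = 1/(1 + 10^((Rb-Ra)/400))
Rb - Ra = 1700 - 1800 = -100
(Rb-Ra)/400 = -100/400 = -0.25
10^-0.25 = 0.562341
Ea = 1/(1 + 0.562341) = 1/1.562341 = 0.6401

0.6401


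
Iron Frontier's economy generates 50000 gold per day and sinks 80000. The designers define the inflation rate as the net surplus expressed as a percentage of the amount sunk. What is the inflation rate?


Net gold = 50000 - 80000 = -30000
Inflation rate = net / sunk * 100 = -30000 / 80000 * 100
= -0.375 * 100
= -37.50%

-37.50%


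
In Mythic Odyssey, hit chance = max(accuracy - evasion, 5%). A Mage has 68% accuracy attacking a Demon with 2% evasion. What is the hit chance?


accuracy - evasion = 68 - 2 = 66
Apply floor: max(66, 5) = 66
Hit chance = 66%

66%


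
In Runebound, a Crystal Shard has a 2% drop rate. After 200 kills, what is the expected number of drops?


Expected drops = kills * (drop_rate / 100)
= 200 * (2 / 100)
= 200 * 0.02
= 4.0

4.0 drops


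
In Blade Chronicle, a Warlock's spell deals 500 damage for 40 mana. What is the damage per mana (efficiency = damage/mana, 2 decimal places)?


Efficiency = damage / mana
= 500 / 40
= 12.50

12.50 dmg/mana


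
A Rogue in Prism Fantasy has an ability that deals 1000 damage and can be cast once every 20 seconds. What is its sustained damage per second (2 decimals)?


DPS = damage / cooldown
= 1000 / 20
= 50.00

50.00 DPS


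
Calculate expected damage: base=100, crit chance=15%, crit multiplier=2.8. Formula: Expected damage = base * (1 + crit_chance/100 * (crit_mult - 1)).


E[dmg] = base * (1 + crit_chance * (crit_mult - 1))
cc as decimal = 15/100 = 0.15
cm - 1 = 2.8 - 1 = 1.8
Bonus factor = 0.15 * 1.8 = 0.27
Total multiplier = 1 + 0.27 = 1.27
Expected damage = 100 * 1.27 = 127.00

127.00 damage


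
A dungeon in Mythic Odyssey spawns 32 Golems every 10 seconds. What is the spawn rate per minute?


Spawns per minute = count * (60 / interval)
= 32 * (60 / 10)
= 32 * 6.0
= 192.0

192.0 per minute


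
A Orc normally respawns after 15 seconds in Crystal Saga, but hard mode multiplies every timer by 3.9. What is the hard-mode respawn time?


Respawn time = base * multiplier
= 15 * 3.9
= 58.5 seconds

58.5 seconds


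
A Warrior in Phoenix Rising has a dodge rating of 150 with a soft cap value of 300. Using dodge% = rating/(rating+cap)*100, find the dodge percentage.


dodge% = 150 / (150 + 300) * 100
= 150 / 450 * 100
= 0.333333 * 100
= 33.33%

33.33%


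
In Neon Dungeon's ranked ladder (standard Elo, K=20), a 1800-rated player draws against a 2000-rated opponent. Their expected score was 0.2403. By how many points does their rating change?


Elo update: delta = K * (S - Ea), where S = 0.5 (draws)
S - Ea = 0.5 - 0.2403 = 0.2597
Rating change = 20 * 0.2597
= 5.19

5.19 rating points


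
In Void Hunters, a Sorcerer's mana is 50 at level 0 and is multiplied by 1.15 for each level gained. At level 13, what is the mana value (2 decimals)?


value = base * growth^level
= 50 * 1.15^13
= 50 * 6.152788
= 307.64

307.64 mana


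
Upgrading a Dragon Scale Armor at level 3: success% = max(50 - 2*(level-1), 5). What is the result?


raw_rate = 50 - 2 * (3 - 1)
= 50 - 2 * 2
= 50 - 4
= 46
Apply floor: max(46, 5) = 46%

46%


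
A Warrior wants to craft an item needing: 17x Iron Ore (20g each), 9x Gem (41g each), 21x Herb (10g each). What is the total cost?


Cost breakdown:
  Iron Ore: 17 * 20 = 340
  Gem: 9 * 41 = 369
  Herb: 21 * 10 = 210
Total = 340 + 369 + 210 = 919

919 gold


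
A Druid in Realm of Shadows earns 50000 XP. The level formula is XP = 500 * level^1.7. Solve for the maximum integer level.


XP = 500 * level^1.7, so level = (XP / 500)^(1/1.7)
= (50000 / 500)^(1/1.7)
= 100.0^0.5882
= 15.0131
Floor: level = 15

level 15


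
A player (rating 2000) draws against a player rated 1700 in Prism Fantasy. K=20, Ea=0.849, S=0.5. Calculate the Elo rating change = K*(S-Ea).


Elo update: delta = K * (S - Ea), where S = 0.5 (draws)
S - Ea = 0.5 - 0.849 = -0.349
Rating change = 20 * -0.349
= -6.98

-6.98 rating points


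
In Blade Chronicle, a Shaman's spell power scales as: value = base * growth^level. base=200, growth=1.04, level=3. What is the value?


value = base * growth^level
= 200 * 1.04^3
= 200 * 1.124864
= 224.97

224.97 spell power


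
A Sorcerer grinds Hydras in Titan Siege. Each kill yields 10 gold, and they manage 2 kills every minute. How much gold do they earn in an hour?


Gold per minute = 10 * 2 = 20
Gold per hour = 20 * 60 = 1200

1200 gold/hour


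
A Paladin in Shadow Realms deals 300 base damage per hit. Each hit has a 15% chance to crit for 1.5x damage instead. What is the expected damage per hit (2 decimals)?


E[dmg] = base * (1 + crit_chance * (crit_mult - 1))
cc as decimal = 15/100 = 0.15
cm - 1 = 1.5 - 1 = 0.5
Bonus factor = 0.15 * 0.5 = 0.075
Total multiplier = 1 + 0.075 = 1.075
Expected damage = 300 * 1.075 = 322.50

322.50 damage


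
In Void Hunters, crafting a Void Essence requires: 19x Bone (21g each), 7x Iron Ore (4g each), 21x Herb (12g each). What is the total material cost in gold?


Cost breakdown:
  Bone: 19 * 21 = 399
  Iron Ore: 7 * 4 = 28
  Herb: 21 * 12 = 252
Total = 399 + 28 + 252 = 679

679 gold


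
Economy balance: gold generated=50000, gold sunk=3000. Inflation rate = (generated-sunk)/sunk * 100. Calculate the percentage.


Net gold = 50000 - 3000 = 47000
Inflation rate = net / sunk * 100 = 47000 / 3000 * 100
= 15.666667 * 100
= 1566.67%

1566.67%


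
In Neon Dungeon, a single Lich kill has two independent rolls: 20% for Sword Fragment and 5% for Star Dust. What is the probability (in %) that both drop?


For independent events, P(both) = P(A) * P(B)
= 20% * 5%
= 100 / 100 %
= 1.0%

1.0%


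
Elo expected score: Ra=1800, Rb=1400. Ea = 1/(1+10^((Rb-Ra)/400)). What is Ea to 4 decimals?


Elo expected score: Ea = 1/(1 + 10^((Rb-Ra)/400))
Rb - Ra = 1400 - 1800 = -400
(Rb-Ra)/400 = -400/400 = -1.0
10^-1.0 = 0.1
Ea = 1/(1 + 0.1) = 1/1.1 = 0.9091

0.9091


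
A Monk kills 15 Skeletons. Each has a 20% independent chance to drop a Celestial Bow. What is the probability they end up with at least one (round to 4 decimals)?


P(at least one) = 1 - P(none) = 1 - (1-p)^n
p = 20/100 = 0.2
1 - p = 0.8
(1 - p)^15 = 0.8^15 = 0.035184
P(at least one) = 1 - 0.035184 = 0.9648

0.9648


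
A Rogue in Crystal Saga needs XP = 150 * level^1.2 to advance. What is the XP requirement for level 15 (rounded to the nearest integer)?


XP = 150 * level^1.2
Substitute level = 15:
XP = 150 * 15^1.2
= 150 * 25.7816
= 3867

3867 XP


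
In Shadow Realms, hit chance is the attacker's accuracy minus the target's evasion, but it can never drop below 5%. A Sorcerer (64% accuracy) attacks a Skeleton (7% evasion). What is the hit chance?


accuracy - evasion = 64 - 7 = 57
Apply floor: max(57, 5) = 57
Hit chance = 57%

57%


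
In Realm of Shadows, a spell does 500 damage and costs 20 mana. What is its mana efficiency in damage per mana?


Efficiency = damage / mana
= 500 / 20
= 25.00

25.00 dmg/mana


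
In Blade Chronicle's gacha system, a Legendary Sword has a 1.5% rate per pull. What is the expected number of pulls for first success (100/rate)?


Expected pulls for a geometric distribution = 1/p = 100 / rate%
= 100 / 1.5
= 66.67

66.67 pulls


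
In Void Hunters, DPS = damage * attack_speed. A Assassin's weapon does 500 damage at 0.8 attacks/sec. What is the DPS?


DPS = damage * attack_speed
= 500 * 0.8
= 400.0

400.0 DPS


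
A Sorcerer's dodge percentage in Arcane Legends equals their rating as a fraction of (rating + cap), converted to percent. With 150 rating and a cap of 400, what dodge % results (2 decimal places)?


dodge% = 150 / (150 + 400) * 100
= 150 / 550 * 100
= 0.272727 * 100
= 27.27%

27.27%


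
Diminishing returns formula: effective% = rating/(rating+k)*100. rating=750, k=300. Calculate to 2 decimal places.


effective% = rating / (rating + k) * 100
= 750 / (750 + 300) * 100
= 750 / 1050 * 100
= 0.714286 * 100
= 71.43%

71.43%


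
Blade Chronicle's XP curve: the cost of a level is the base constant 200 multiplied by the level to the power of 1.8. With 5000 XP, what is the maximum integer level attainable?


XP = 200 * level^1.8, so level = (XP / 200)^(1/1.8)
= (5000 / 200)^(1/1.8)
= 25.0^0.5556
= 5.9791
Floor: level = 5

level 5


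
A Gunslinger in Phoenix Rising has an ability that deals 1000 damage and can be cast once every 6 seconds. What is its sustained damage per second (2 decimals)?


DPS = damage / cooldown
= 1000 / 6
= 166.67

166.67 DPS


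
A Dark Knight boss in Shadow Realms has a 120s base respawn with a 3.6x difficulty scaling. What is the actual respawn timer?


Respawn time = base * multiplier
= 120 * 3.6
= 432.0 seconds

432.0 seconds


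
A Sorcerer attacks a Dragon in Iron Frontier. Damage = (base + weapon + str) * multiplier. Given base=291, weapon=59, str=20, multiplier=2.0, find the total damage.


Sum base + weapon + str = 291 + 59 + 20 = 370
Multiply by 2.0:
370 * 2.0 = 740.0

740.0 damage


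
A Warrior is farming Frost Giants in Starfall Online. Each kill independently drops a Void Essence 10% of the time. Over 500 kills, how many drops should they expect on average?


Expected drops = kills * (drop_rate / 100)
= 500 * (10 / 100)
= 500 * 0.1
= 50.0

50.0 drops


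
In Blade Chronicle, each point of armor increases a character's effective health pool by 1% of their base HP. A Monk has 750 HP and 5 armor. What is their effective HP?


EHP = 750 * (1 + 5/100)
= 750 * (1 + 0.05)
= 750 * 1.05
= 787.5

787.5 EHP


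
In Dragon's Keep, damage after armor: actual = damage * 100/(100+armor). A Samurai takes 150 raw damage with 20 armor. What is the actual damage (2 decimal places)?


actual = 150 * 100 / (100 + 20)
= 150 * 100 / 120
= 15000 / 120
= 125.00

125.00 damage


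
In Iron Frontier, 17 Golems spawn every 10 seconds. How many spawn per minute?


Spawns per minute = count * (60 / interval)
= 17 * (60 / 10)
= 17 * 6.0
= 102.0

102.0 per minute


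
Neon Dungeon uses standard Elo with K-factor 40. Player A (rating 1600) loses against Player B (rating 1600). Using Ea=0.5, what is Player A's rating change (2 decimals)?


Elo update: delta = K * (S - Ea), where S = 0 (loses)
S - Ea = 0 - 0.5 = -0.5
Rating change = 40 * -0.5
= -20.00

-20.00 rating points


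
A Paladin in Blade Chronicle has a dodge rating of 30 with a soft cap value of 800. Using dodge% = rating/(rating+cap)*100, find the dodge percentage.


dodge% = 30 / (30 + 800) * 100
= 30 / 830 * 100
= 0.036145 * 100
= 3.61%

3.61%


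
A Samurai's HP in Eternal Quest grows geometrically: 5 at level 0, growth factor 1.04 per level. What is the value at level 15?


value = base * growth^level
= 5 * 1.04^15
= 5 * 1.800944
= 9.00

9.00 HP


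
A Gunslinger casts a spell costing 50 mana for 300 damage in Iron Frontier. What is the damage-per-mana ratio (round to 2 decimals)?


Efficiency = damage / mana
= 300 / 50
= 6.00

6.00 dmg/mana


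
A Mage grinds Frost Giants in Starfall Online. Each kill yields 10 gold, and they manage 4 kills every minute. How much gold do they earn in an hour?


Gold per minute = 10 * 4 = 40
Gold per hour = 40 * 60 = 2400

2400 gold/hour


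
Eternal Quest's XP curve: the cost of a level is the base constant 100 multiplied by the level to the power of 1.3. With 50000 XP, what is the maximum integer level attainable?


XP = 100 * level^1.3, so level = (XP / 100)^(1/1.3)
= (50000 / 100)^(1/1.3)
= 500.0^0.7692
= 119.1601
Floor: level = 119

level 119


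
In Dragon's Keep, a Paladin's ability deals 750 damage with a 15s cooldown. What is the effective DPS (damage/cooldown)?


DPS = damage / cooldown
= 750 / 15
= 50.00

50.00 DPS


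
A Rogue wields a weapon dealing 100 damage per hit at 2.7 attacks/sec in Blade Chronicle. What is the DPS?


DPS = damage * attack_speed
= 100 * 2.7
= 270.0

270.0 DPS


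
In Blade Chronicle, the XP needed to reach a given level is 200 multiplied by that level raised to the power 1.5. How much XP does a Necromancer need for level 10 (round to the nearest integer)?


XP = 200 * level^1.5
Substitute level = 10:
XP = 200 * 10^1.5
= 200 * 31.6228
= 6325

6325 XP


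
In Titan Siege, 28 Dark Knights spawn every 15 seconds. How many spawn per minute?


Spawns per minute = count * (60 / interval)
= 28 * (60 / 15)
= 28 * 4.0
= 112.0

112.0 per minute


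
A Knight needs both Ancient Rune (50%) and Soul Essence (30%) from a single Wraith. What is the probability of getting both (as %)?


For independent events, P(both) = P(A) * P(B)
= 50% * 30%
= 1500 / 100 %
= 15.0%

15.0%


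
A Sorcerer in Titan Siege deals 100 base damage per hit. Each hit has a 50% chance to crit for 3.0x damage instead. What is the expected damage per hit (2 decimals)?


E[dmg] = base * (1 + crit_chance * (crit_mult - 1))
cc as decimal = 50/100 = 0.5
cm - 1 = 3.0 - 1 = 2.0
Bonus factor = 0.5 * 2.0 = 1.0
Total multiplier = 1 + 1.0 = 2.0
Expected damage = 100 * 2.0 = 200.00

200.00 damage


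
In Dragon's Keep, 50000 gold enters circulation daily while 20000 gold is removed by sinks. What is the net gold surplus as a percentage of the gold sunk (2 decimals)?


Net gold = 50000 - 20000 = 30000
Inflation rate = net / sunk * 100 = 30000 / 20000 * 100
= 1.5 * 100
= 150.00%

150.00%


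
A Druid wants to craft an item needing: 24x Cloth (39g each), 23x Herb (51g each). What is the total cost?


Cost breakdown:
  Cloth: 24 * 39 = 936
  Herb: 23 * 51 = 1173
Total = 936 + 1173 = 2109

2109 gold


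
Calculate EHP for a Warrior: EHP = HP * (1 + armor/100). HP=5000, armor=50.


EHP = 5000 * (1 + 50/100)
= 5000 * (1 + 0.5)
= 5000 * 1.5
= 7500.0

7500.0 EHP


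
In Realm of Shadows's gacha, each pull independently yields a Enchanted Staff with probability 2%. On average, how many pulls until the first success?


Expected pulls for a geometric distribution = 1/p = 100 / rate%
= 100 / 2
= 50.0

50.0 pulls


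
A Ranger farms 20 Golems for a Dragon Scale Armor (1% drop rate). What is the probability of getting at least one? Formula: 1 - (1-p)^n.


P(at least one) = 1 - P(none) = 1 - (1-p)^n
p = 1/100 = 0.01
1 - p = 0.99
(1 - p)^20 = 0.99^20 = 0.817907
P(at least one) = 1 - 0.817907 = 0.1821

0.1821


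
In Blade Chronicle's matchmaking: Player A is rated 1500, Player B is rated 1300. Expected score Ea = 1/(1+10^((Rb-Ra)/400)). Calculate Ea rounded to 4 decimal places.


Elo expected score: Ea = 1/(1 + 10^((Rb-Ra)/400))
Rb - Ra = 1300 - 1500 = -200
(Rb-Ra)/400 = -200/400 = -0.5
10^-0.5 = 0.316228
Ea = 1/(1 + 0.316228) = 1/1.316228 = 0.7597

0.7597


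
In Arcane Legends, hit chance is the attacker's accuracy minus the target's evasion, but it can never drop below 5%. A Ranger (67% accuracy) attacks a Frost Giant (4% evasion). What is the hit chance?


accuracy - evasion = 67 - 4 = 63
Apply floor: max(63, 5) = 63
Hit chance = 63%

63%


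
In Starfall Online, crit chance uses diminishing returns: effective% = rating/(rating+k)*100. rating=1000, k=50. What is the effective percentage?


effective% = rating / (rating + k) * 100
= 1000 / (1000 + 50) * 100
= 1000 / 1050 * 100
= 0.952381 * 100
= 95.24%

95.24%


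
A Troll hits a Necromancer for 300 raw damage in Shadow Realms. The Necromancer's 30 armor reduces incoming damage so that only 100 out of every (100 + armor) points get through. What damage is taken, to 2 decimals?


actual = 300 * 100 / (100 + 30)
= 300 * 100 / 130
= 30000 / 130
= 230.77

230.77 damage


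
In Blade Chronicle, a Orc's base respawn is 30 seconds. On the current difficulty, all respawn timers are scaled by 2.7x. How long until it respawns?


Respawn time = base * multiplier
= 30 * 2.7
= 81.0 seconds

81.0 seconds


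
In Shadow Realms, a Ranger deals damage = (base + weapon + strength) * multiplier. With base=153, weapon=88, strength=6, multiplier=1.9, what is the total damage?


Sum base + weapon + str = 153 + 88 + 6 = 247
Multiply by 1.9:
247 * 1.9 = 469.3

469.3 damage


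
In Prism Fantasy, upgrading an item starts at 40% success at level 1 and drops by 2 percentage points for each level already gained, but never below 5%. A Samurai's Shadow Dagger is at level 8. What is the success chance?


raw_rate = 40 - 2 * (8 - 1)
= 40 - 2 * 7
= 40 - 14
= 26
Apply floor: max(26, 5) = 26%

26%


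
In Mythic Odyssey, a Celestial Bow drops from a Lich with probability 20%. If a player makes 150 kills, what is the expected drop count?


Expected drops = kills * (drop_rate / 100)
= 150 * (20 / 100)
= 150 * 0.2
= 30.0

30.0 drops


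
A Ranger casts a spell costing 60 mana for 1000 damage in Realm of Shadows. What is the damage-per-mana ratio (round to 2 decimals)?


Efficiency = damage / mana
= 1000 / 60
= 16.67

16.67 dmg/mana


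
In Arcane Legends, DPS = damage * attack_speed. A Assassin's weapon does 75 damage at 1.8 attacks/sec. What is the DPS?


DPS = damage * attack_speed
= 75 * 1.8
= 135.0

135.0 DPS


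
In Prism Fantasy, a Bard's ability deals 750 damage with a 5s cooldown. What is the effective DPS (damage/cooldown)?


DPS = damage / cooldown
= 750 / 5
= 150.00

150.00 DPS


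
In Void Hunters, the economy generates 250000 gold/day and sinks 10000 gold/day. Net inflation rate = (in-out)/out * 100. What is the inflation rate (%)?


Net gold = 250000 - 10000 = 240000
Inflation rate = net / sunk * 100 = 240000 / 10000 * 100
= 24.0 * 100
= 2400.00%

2400.00%


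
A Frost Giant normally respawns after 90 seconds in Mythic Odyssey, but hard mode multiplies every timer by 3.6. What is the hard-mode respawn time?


Respawn time = base * multiplier
= 90 * 3.6
= 324.0 seconds

324.0 seconds


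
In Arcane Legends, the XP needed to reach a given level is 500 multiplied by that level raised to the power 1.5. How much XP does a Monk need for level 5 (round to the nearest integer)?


XP = 500 * level^1.5
Substitute level = 5:
XP = 500 * 5^1.5
= 500 * 11.1803
= 5590

5590 XP


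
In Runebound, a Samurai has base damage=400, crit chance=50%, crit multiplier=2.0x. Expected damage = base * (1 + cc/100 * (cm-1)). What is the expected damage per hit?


E[dmg] = base * (1 + crit_chance * (crit_mult - 1))
cc as decimal = 50/100 = 0.5
cm - 1 = 2.0 - 1 = 1.0
Bonus factor = 0.5 * 1.0 = 0.5
Total multiplier = 1 + 0.5 = 1.5
Expected damage = 400 * 1.5 = 600.00

600.00 damage


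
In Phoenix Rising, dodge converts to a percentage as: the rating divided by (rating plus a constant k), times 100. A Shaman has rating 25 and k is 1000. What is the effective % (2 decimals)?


effective% = rating / (rating + k) * 100
= 25 / (25 + 1000) * 100
= 25 / 1025 * 100
= 0.02439 * 100
= 2.44%

2.44%


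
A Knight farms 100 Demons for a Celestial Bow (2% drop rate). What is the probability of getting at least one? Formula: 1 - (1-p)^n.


P(at least one) = 1 - P(none) = 1 - (1-p)^n
p = 2/100 = 0.02
1 - p = 0.98
(1 - p)^100 = 0.98^100 = 0.132620
P(at least one) = 1 - 0.132620 = 0.8674

0.8674


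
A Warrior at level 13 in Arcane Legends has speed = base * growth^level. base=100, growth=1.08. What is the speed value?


value = base * growth^level
= 100 * 1.08^13
= 100 * 2.719624
= 271.96

271.96 speed


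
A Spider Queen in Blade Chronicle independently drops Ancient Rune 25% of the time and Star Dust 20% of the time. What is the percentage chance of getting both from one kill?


For independent events, P(both) = P(A) * P(B)
= 25% * 20%
= 500 / 100 %
= 5.0%

5.0%


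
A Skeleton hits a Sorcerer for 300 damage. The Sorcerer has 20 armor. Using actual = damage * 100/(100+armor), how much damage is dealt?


actual = 300 * 100 / (100 + 20)
= 300 * 100 / 120
= 30000 / 120
= 250.00

250.00 damage


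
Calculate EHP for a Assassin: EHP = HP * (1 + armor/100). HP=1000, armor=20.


EHP = 1000 * (1 + 20/100)
= 1000 * (1 + 0.2)
= 1000 * 1.2
= 1200.0

1200.0 EHP


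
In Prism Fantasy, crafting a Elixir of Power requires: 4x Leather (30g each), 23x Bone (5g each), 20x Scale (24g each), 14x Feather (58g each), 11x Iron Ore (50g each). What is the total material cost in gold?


Cost breakdown:
  Leather: 4 * 30 = 120
  Bone: 23 * 5 = 115
  Scale: 20 * 24 = 480
  Feather: 14 * 58 = 812
  Iron Ore: 11 * 50 = 550
Total = 120 + 115 + 480 + 812 + 550 = 2077

2077 gold


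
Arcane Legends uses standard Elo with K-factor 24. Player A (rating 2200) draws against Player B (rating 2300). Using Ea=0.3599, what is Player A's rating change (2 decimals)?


Elo update: delta = K * (S - Ea), where S = 0.5 (draws)
S - Ea = 0.5 - 0.3599 = 0.1401
Rating change = 24 * 0.1401
= 3.36

3.36 rating points


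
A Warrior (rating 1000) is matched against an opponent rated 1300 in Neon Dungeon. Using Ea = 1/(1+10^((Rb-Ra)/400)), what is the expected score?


Elo expected score: Ea = 1/(1 + 10^((Rb-Ra)/400))
Rb - Ra = 1300 - 1000 = 300
(Rb-Ra)/400 = 300/400 = 0.75
10^0.75 = 5.623413
Ea = 1/(1 + 5.623413) = 1/6.623413 = 0.1510

0.1510


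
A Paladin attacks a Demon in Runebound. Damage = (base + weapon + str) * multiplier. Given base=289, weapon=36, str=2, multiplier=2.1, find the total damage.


Sum base + weapon + str = 289 + 36 + 2 = 327
Multiply by 2.1:
327 * 2.1 = 686.7

686.7 damage


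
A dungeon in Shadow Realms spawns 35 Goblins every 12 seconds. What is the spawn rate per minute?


Spawns per minute = count * (60 / interval)
= 35 * (60 / 12)
= 35 * 5.0
= 175.0

175.0 per minute


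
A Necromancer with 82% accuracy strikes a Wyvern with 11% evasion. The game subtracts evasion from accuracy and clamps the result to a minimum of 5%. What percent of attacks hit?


accuracy - evasion = 82 - 11 = 71
Apply floor: max(71, 5) = 71
Hit chance = 71%

71%


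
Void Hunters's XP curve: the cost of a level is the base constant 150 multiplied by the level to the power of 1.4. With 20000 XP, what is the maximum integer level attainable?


XP = 150 * level^1.4, so level = (XP / 150)^(1/1.4)
= (20000 / 150)^(1/1.4)
= 133.3333^0.7143
= 32.9468
Floor: level = 32

level 32


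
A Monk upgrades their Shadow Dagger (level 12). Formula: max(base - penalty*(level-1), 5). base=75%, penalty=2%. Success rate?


raw_rate = 75 - 2 * (12 - 1)
= 75 - 2 * 11
= 75 - 22
= 53
Apply floor: max(53, 5) = 53%

53%


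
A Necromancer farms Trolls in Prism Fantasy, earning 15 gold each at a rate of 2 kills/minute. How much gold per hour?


Gold per minute = 15 * 2 = 30
Gold per hour = 30 * 60 = 1800

1800 gold/hour


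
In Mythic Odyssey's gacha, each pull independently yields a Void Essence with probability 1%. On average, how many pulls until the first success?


Expected pulls for a geometric distribution = 1/p = 100 / rate%
= 100 / 1
= 100.0

100.0 pulls


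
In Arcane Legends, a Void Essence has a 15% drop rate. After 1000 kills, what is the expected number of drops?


Expected drops = kills * (drop_rate / 100)
= 1000 * (15 / 100)
= 1000 * 0.15
= 150.0

150.0 drops


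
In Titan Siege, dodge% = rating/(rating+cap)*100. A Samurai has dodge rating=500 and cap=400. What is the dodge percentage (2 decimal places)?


dodge% = 500 / (500 + 400) * 100
= 500 / 900 * 100
= 0.555556 * 100
= 55.56%

55.56%


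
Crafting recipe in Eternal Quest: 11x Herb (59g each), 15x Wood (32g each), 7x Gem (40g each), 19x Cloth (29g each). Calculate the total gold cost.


Cost breakdown:
  Herb: 11 * 59 = 649
  Wood: 15 * 32 = 480
  Gem: 7 * 40 = 280
  Cloth: 19 * 29 = 551
Total = 649 + 480 + 280 + 551 = 1960

1960 gold


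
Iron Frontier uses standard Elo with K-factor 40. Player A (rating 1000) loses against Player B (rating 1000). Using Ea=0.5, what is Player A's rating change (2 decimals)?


Elo update: delta = K * (S - Ea), where S = 0 (loses)
S - Ea = 0 - 0.5 = -0.5
Rating change = 40 * -0.5
= -20.00

-20.00 rating points


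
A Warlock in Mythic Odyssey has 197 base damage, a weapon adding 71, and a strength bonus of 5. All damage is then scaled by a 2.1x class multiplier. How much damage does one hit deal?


Sum base + weapon + str = 197 + 71 + 5 = 273
Multiply by 2.1:
273 * 2.1 = 573.3

573.3 damage


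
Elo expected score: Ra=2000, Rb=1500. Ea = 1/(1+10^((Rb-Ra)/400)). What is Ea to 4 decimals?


Elo expected score: Ea = 1/(1 + 10^((Rb-Ra)/400))
Rb - Ra = 1500 - 2000 = -500
(Rb-Ra)/400 = -500/400 = -1.25
10^-1.25 = 0.056234
Ea = 1/(1 + 0.056234) = 1/1.056234 = 0.9468

0.9468


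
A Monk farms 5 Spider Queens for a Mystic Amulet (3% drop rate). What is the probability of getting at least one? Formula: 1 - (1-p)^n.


P(at least one) = 1 - P(none) = 1 - (1-p)^n
p = 3/100 = 0.03
1 - p = 0.97
(1 - p)^5 = 0.97^5 = 0.858734
P(at least one) = 1 - 0.858734 = 0.1413

0.1413


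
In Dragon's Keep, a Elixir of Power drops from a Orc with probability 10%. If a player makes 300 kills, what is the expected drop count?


Expected drops = kills * (drop_rate / 100)
= 300 * (10 / 100)
= 300 * 0.1
= 30.0

30.0 drops


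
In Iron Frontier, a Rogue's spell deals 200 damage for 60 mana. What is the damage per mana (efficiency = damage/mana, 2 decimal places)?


Efficiency = damage / mana
= 200 / 60
= 3.33

3.33 dmg/mana


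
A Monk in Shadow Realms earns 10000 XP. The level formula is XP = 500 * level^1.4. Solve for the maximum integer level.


XP = 500 * level^1.4, so level = (XP / 500)^(1/1.4)
= (10000 / 500)^(1/1.4)
= 20.0^0.7143
= 8.4978
Floor: level = 8

level 8


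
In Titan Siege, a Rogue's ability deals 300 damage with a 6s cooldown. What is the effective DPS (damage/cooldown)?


DPS = damage / cooldown
= 300 / 6
= 50.00

50.00 DPS


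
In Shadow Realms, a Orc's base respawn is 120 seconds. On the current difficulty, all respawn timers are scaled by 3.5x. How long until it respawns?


Respawn time = base * multiplier
= 120 * 3.5
= 420.0 seconds

420.0 seconds


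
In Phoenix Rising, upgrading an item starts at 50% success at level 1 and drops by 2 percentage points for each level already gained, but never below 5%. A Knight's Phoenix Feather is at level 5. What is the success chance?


raw_rate = 50 - 2 * (5 - 1)
= 50 - 2 * 4
= 50 - 8
= 42
Apply floor: max(42, 5) = 42%

42%


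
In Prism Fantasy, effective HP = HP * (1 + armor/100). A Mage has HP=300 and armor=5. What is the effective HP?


EHP = 300 * (1 + 5/100)
= 300 * (1 + 0.05)
= 300 * 1.05
= 315.0

315.0 EHP


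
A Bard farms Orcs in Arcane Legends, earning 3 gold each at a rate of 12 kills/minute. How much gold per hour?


Gold per minute = 3 * 12 = 36
Gold per hour = 36 * 60 = 2160

2160 gold/hour


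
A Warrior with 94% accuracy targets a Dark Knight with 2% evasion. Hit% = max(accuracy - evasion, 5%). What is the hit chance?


accuracy - evasion = 94 - 2 = 92
Apply floor: max(92, 5) = 92
Hit chance = 92%

92%


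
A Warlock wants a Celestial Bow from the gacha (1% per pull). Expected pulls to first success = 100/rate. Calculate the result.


Expected pulls for a geometric distribution = 1/p = 100 / rate%
= 100 / 1
= 100.0

100.0 pulls


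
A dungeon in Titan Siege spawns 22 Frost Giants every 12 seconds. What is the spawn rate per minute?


Spawns per minute = count * (60 / interval)
= 22 * (60 / 12)
= 22 * 5.0
= 110.0

110.0 per minute


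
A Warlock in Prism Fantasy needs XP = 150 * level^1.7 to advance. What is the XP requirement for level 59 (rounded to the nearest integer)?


XP = 150 * level^1.7
Substitute level = 59:
XP = 150 * 59^1.7
= 150 * 1024.3501
= 153653

153653 XP


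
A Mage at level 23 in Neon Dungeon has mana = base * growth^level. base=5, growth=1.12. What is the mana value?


value = base * growth^level
= 5 * 1.12^23
= 5 * 13.552347
= 67.76

67.76 mana


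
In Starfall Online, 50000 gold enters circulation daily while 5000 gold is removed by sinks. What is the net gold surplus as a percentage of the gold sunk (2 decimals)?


Net gold = 50000 - 5000 = 45000
Inflation rate = net / sunk * 100 = 45000 / 5000 * 100
= 9.0 * 100
= 900.00%

900.00%


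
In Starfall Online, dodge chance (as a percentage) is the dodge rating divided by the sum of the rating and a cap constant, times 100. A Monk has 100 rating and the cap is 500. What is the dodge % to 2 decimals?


dodge% = 100 / (100 + 500) * 100
= 100 / 600 * 100
= 0.166667 * 100
= 16.67%

16.67%


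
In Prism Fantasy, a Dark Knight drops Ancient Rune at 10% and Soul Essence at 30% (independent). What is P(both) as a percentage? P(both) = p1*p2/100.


For independent events, P(both) = P(A) * P(B)
= 10% * 30%
= 300 / 100 %
= 3.0%

3.0%


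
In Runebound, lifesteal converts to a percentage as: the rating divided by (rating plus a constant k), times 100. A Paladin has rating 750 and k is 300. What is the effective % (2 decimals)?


effective% = rating / (rating + k) * 100
= 750 / (750 + 300) * 100
= 750 / 1050 * 100
= 0.714286 * 100
= 71.43%

71.43%


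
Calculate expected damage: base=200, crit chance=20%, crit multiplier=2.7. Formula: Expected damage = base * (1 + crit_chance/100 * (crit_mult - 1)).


E[dmg] = base * (1 + crit_chance * (crit_mult - 1))
cc as decimal = 20/100 = 0.2
cm - 1 = 2.7 - 1 = 1.7
Bonus factor = 0.2 * 1.7 = 0.34
Total multiplier = 1 + 0.34 = 1.34
Expected damage = 200 * 1.34 = 268.00

268.00 damage


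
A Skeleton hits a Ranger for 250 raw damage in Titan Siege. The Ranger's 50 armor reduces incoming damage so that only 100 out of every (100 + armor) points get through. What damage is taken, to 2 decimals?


actual = 250 * 100 / (100 + 50)
= 250 * 100 / 150
= 25000 / 150
= 166.67

166.67 damage


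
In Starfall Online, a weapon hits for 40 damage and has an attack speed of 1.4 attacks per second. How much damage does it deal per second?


DPS = damage * attack_speed
= 40 * 1.4
= 56.0

56.0 DPS


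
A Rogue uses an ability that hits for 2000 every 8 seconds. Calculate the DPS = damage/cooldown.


DPS = damage / cooldown
= 2000 / 8
= 250.00

250.00 DPS


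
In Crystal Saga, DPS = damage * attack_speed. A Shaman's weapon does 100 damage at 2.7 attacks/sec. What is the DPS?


DPS = damage * attack_speed
= 100 * 2.7
= 270.0

270.0 DPS


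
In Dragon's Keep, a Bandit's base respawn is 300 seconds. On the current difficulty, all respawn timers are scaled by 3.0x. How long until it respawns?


Respawn time = base * multiplier
= 300 * 3.0
= 900.0 seconds

900.0 seconds


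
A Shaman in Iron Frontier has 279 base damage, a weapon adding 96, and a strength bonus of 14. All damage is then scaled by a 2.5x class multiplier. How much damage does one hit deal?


Sum base + weapon + str = 279 + 96 + 14 = 389
Multiply by 2.5:
389 * 2.5 = 972.5

972.5 damage


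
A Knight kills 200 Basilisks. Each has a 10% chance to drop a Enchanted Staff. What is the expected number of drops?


Expected drops = kills * (drop_rate / 100)
= 200 * (10 / 100)
= 200 * 0.1
= 20.0

20.0 drops


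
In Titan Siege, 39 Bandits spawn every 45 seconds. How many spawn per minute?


Spawns per minute = count * (60 / interval)
= 39 * (60 / 45)
= 39 * 1.3333
= 52.0

52.0 per minute


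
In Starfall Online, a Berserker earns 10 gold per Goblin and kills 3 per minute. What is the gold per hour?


Gold per minute = 10 * 3 = 30
Gold per hour = 30 * 60 = 1800

1800 gold/hour


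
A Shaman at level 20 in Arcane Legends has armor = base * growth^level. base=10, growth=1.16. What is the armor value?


value = base * growth^level
= 10 * 1.16^20
= 10 * 19.460759
= 194.61

194.61 armor


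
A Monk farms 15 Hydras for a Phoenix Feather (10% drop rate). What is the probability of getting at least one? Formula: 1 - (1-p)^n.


P(at least one) = 1 - P(none) = 1 - (1-p)^n
p = 10/100 = 0.1
1 - p = 0.9
(1 - p)^15 = 0.9^15 = 0.205891
P(at least one) = 1 - 0.205891 = 0.7941

0.7941


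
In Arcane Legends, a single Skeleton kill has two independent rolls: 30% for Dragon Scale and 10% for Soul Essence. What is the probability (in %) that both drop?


For independent events, P(both) = P(A) * P(B)
= 30% * 10%
= 300 / 100 %
= 3.0%

3.0%


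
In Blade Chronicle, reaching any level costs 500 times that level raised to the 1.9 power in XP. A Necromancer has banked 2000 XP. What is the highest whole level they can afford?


XP = 500 * level^1.9, so level = (XP / 500)^(1/1.9)
= (2000 / 500)^(1/1.9)
= 4.0^0.5263
= 2.0743
Floor: level = 2

level 2


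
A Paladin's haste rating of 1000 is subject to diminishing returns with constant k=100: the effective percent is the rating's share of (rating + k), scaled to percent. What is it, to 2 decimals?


effective% = rating / (rating + k) * 100
= 1000 / (1000 + 100) * 100
= 1000 / 1100 * 100
= 0.909091 * 100
= 90.91%

90.91%


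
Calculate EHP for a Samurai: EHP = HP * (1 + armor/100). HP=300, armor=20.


EHP = 300 * (1 + 20/100)
= 300 * (1 + 0.2)
= 300 * 1.2
= 360.0

360.0 EHP


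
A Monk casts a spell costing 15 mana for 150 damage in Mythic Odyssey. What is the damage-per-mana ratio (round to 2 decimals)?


Efficiency = damage / mana
= 150 / 15
= 10.00

10.00 dmg/mana


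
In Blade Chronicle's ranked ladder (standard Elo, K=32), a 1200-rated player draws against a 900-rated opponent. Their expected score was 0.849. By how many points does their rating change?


Elo update: delta = K * (S - Ea), where S = 0.5 (draws)
S - Ea = 0.5 - 0.849 = -0.349
Rating change = 32 * -0.349
= -11.17

-11.17 rating points


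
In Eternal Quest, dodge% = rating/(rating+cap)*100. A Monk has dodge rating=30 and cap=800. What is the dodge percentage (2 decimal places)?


dodge% = 30 / (30 + 800) * 100
= 30 / 830 * 100
= 0.036145 * 100
= 3.61%

3.61%


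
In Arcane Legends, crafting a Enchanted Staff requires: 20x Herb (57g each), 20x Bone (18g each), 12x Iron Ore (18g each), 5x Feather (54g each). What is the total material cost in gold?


Cost breakdown:
  Herb: 20 * 57 = 1140
  Bone: 20 * 18 = 360
  Iron Ore: 12 * 18 = 216
  Feather: 5 * 54 = 270
Total = 1140 + 360 + 216 + 270 = 1986

1986 gold


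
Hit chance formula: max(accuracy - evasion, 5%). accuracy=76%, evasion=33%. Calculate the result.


accuracy - evasion = 76 - 33 = 43
Apply floor: max(43, 5) = 43
Hit chance = 43%

43%


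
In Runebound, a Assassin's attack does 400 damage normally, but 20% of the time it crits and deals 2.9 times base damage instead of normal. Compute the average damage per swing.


E[dmg] = base * (1 + crit_chance * (crit_mult - 1))
cc as decimal = 20/100 = 0.2
cm - 1 = 2.9 - 1 = 1.9
Bonus factor = 0.2 * 1.9 = 0.38
Total multiplier = 1 + 0.38 = 1.38
Expected damage = 400 * 1.38 = 552.00

552.00 damage


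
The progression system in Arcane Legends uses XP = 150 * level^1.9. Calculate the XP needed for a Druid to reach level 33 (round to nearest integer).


XP = 150 * level^1.9
Substitute level = 33:
XP = 150 * 33^1.9
= 150 * 767.6734
= 115151

115151 XP


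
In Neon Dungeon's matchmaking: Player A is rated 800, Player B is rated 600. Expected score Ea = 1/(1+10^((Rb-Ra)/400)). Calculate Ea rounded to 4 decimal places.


Elo expected score: Ea = 1/(1 + 10^((Rb-Ra)/400))
Rb - Ra = 600 - 800 = -200
(Rb-Ra)/400 = -200/400 = -0.5
10^-0.5 = 0.316228
Ea = 1/(1 + 0.316228) = 1/1.316228 = 0.7597

0.7597


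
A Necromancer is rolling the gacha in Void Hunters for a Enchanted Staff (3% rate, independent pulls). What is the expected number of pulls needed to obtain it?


Expected pulls for a geometric distribution = 1/p = 100 / rate%
= 100 / 3
= 33.33

33.33 pulls


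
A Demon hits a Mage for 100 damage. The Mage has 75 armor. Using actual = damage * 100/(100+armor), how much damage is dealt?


actual = 100 * 100 / (100 + 75)
= 100 * 100 / 175
= 10000 / 175
= 57.14

57.14 damage


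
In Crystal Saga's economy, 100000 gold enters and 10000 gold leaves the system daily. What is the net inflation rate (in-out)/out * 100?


Net gold = 100000 - 10000 = 90000
Inflation rate = net / sunk * 100 = 90000 / 10000 * 100
= 9.0 * 100
= 900.00%

900.00%


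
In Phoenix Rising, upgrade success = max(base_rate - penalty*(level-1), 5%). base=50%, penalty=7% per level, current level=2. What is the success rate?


raw_rate = 50 - 7 * (2 - 1)
= 50 - 7 * 1
= 50 - 7
= 43
Apply floor: max(43, 5) = 43%

43%


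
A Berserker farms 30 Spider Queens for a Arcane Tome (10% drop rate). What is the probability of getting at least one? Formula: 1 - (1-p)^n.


P(at least one) = 1 - P(none) = 1 - (1-p)^n
p = 10/100 = 0.1
1 - p = 0.9
(1 - p)^30 = 0.9^30 = 0.042391
P(at least one) = 1 - 0.042391 = 0.9576

0.9576


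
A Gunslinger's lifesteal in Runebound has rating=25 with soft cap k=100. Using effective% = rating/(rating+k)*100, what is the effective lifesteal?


effective% = rating / (rating + k) * 100
= 25 / (25 + 100) * 100
= 25 / 125 * 100
= 0.2 * 100
= 20.00%

20.00%


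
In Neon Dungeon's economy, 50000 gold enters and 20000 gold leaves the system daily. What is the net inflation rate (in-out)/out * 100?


Net gold = 50000 - 20000 = 30000
Inflation rate = net / sunk * 100 = 30000 / 20000 * 100
= 1.5 * 100
= 150.00%

150.00%
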